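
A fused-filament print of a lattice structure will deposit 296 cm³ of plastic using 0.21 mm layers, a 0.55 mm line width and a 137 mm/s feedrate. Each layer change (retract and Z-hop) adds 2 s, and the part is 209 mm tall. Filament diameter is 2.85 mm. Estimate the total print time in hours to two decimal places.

Bead cross-section = 0.21 × 0.55 = 0.1155 mm².
Path length: 296000 mm³ / 0.1155 mm² → 2562770.6 mm.
Print-move time = 2562770.6 / 137, so 18706.4 s.
Layer count = ceil(209 / 0.21) = 996.
Non-print overhead: 996 × 2 → 1992 s.
Altogether 18706.4 + 1992 = 20698.4 s, i.e. 5.75 hours.

5.75 hours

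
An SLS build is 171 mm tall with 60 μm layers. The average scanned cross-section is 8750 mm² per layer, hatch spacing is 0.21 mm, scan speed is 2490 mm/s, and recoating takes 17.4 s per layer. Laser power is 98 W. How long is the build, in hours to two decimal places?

27.02 hours

Number of layers: 171 / 0.06 → 2850 (rounded up).
Per-layer scan distance = 8750 / 0.21 = 41666.7 mm.
Scan time per layer = 41666.7 / 2490 = 16.7336 s.
Time per layer = 16.7336 + 17.4, so 34.1336 s.
2850 layers × 34.1336 s/layer = 97280.76 s, i.e. 27.02 hours.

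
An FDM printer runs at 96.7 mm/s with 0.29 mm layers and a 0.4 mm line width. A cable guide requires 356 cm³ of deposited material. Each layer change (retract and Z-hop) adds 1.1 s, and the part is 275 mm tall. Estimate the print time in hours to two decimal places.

Extrusion cross-section: 0.29 × 0.4 → 0.116 mm².
Path length: 356000 mm³ / 0.116 mm² → 3068965.5 mm.
Time extruding: 3068965.5 / 96.7 → 31737 s.
Layer count = ceil(275 / 0.29) = 949.
Layer-change overhead = 949 × 1.1 = 1043.9 s.
Altogether 31737 + 1043.9 = 32780.9 s, i.e. 9.11 hours.

9.11 hours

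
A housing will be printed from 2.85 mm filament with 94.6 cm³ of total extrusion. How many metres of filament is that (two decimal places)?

A = π r² = π × 1.425² = 6.3794 mm².
Length = 94.6 cm³ / 6.3794 mm² = 94600 / 6.3794 = 14828.98 mm = 14.83 m.

14.83 m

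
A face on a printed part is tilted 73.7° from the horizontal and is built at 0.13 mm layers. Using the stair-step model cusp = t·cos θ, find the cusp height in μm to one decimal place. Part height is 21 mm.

36.5 μm

h_c = t·cos θ = 0.13 × 0.2807 = 0.036491 mm (36.5 μm).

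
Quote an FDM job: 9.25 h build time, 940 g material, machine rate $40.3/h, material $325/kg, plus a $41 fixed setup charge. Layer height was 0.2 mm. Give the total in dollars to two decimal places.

$719.28

Time charge: 40.3 × 9.25 → $372.775.
Material charge = 325 × 940/1000, so $305.50.
Total = 372.775 + 305.50 + 41 = 719.275 ≈ $719.28.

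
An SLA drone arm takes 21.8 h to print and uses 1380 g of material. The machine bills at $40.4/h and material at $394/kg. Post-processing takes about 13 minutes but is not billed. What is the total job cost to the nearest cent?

Machine cost: 40.4 × 21.8 → $880.72.
Feedstock cost = 394 × 1380/1000, so $543.72.
Job cost: 880.72 + 543.72 = $1424.44.

$1424.44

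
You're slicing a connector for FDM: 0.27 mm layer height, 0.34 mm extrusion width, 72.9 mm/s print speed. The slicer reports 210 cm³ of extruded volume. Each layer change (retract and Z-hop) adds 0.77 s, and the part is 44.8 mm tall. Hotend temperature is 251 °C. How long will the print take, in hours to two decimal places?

8.75 hours

Extrusion cross-section = 0.27 × 0.34 = 0.0918 mm².
Total extruded path = 210000/0.0918 = 2287581.7 mm.
Extrusion time = 2287581.7 / 72.9, so 31379.7 s.
Layer count = ceil(44.8 / 0.27) = 166.
Non-print overhead = 166 × 0.77 = 127.82 s.
Altogether 31379.7 + 127.82 = 31507.52 s, i.e. 8.75 hours.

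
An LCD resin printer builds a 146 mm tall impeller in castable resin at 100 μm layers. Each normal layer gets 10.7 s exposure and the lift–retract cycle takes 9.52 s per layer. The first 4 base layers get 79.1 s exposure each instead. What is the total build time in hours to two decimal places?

Layer count = ceil(146 / 0.1) = 1460.
Bottom layers = 4 × (79.1 + 9.52), so 354.48 s.
Normal layers = 1456 × (10.7 + 9.52) = 29440.32 s.
Sum: 354.48 + 29440.32 = 29794.8 s → 8.28 hours.

8.28 hours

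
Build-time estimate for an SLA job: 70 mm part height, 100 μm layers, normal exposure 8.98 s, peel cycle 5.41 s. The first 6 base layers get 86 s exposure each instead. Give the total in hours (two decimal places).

2.93 hours

Layers = ⌈70/0.1⌉ = 700.
Base layers = 6 × (86 + 5.41) = 548.46 s.
Remaining layers: 694 × (8.98 + 5.41) → 9986.66 s.
Sum: 548.46 + 9986.66 = 10535.12 s → 2.93 hours.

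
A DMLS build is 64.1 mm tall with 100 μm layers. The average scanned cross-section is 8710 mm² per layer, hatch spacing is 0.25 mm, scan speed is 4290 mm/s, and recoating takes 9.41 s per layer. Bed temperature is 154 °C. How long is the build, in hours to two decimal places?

3.12 hours

Layer count = ceil(64.1 / 0.1) = 641.
Hatch length per layer = 8710 / 0.25, so 34840 mm.
Laser time per layer = 34840 / 4290 = 8.1212 s.
Per-layer time: 8.1212 + 9.41 → 17.5312 s.
Build time = 641 × 17.5312 = 11237.4992 s = 3.12 hours.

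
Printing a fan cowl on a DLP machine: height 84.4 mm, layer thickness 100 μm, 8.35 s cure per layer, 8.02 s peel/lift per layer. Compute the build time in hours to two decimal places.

3.84 hours

Layer count = ceil(84.4 / 0.1) = 844.
Each layer takes = 8.35 + 8.02, so 16.37 s.
Build time: 844 × 16.37 s = 13816.28 s, i.e. 3.84 hours.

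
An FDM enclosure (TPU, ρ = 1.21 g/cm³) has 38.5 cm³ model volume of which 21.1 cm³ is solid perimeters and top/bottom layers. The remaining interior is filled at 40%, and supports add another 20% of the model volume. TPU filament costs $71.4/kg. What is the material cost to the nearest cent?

$3.09

Interior volume: 38.5 − 21.1 → 17.4 cm³.
Infill deposited = 0.40 × 17.4 = 6.96 cm³.
Support: 0.20 × 38.5 → 7.7 cm³.
Total printed volume = 21.1 + 6.96 + 7.7, so 35.76 cm³.
Mass: 35.76 × 1.21 → 43.2696 g.
Cost = 43.2696 g / 1000 × $71.4/kg = $3.09.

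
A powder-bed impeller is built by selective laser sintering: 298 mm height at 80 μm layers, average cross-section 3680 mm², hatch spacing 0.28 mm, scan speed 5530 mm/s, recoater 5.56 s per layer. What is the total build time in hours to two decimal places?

Number of layers: 298 / 0.08 → 3725 (rounded up).
Per-layer scan distance = 3680 / 0.28, so 13142.9 mm.
Laser time per layer: 13142.9 / 5530 → 2.3767 s.
Time per layer = 2.3767 + 5.56 = 7.9367 s.
Build time = 3725 × 7.9367 = 29564.2075 s = 8.21 hours.

8.21 hours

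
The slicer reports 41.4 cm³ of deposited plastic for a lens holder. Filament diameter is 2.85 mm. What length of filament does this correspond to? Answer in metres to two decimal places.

Filament cross-section = π × (2.85/2)² = 6.3794 mm².
L = 41400 mm³ / 6.3794 mm² = 6489.64 mm, i.e. 6.49 m.

6.49 m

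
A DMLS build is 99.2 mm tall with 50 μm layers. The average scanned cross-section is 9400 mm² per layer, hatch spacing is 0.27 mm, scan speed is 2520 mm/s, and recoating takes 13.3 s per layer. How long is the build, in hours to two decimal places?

14.94 hours

Layer count = ceil(99.2 / 0.05) = 1984.
Per-layer scan distance = 9400 / 0.27 = 34814.8 mm.
Per-layer scan time: 34814.8 / 2520 → 13.8154 s.
Layer cycle = 13.8154 + 13.3, so 27.1154 s.
Build time = 1984 × 27.1154 = 53796.9536 s = 14.94 hours.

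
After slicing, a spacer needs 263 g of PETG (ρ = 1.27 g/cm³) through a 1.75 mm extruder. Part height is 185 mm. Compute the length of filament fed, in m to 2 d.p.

Extruded volume: 263/1.27 = 207.0866 cm³ (207086.6 mm³).
Cross-section of 1.75 mm filament: π·(1.75/2)² = 2.4053 mm².
L = V/A = 207086.6/2.4053 = 86095.95 mm → 86.10 m.

86.10 m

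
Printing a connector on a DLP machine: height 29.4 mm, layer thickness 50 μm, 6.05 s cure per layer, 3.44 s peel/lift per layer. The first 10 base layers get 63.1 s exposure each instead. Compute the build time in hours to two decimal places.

Number of layers: 29.4 / 0.05 → 588 (rounded up).
Burn-in layers = 10 × (63.1 + 3.44), so 665.4 s.
Regular layers = 578 × (6.05 + 3.44) = 5485.22 s.
Total = 665.4 + 5485.22 = 6150.62 s = 1.71 hours.

1.71 hours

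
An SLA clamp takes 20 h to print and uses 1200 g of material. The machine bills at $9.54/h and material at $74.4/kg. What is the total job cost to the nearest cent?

$280.08

Machine-time cost = 9.54 × 20 = $190.80.
Material charge = 74.4 × 1200/1000 = $89.28.
Total = 190.80 + 89.28 = $280.08.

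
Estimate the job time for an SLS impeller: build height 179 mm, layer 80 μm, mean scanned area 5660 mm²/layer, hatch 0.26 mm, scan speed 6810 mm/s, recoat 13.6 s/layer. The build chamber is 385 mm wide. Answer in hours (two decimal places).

10.44 hours

Layer count = ceil(179 / 0.08) = 2238.
Per-layer scan distance: 5660 / 0.26 → 21769.2 mm.
Per-layer scan time = 21769.2 / 6810 = 3.1967 s.
Time per layer = 3.1967 + 13.6 = 16.7967 s.
Total: 2238 × 16.7967 s = 37591.0146 s → 10.44 hours.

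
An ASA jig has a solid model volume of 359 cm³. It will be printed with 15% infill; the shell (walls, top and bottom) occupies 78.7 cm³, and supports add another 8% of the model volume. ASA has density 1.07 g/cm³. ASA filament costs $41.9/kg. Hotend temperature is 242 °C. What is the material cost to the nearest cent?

Interior volume = 359 − 78.7, so 280.3 cm³.
Infill volume: 0.15 × 280.3 → 42.045 cm³.
Support: 0.08 × 359 → 28.72 cm³.
Total printed volume = 78.7 + 42.045 + 28.72 = 149.465 cm³.
Mass = 149.465 × 1.07, so 159.92755 g.
At $41.9/kg: 159.92755/1000 × 41.9 = $6.70.

$6.70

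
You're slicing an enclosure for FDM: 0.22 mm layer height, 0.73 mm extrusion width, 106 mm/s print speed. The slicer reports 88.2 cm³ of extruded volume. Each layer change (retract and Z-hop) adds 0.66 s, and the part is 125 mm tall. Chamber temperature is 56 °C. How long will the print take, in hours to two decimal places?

Line area = 0.22 × 0.73 = 0.1606 mm².
Total extruded path = 88200/0.1606 = 549190.5 mm.
Time extruding: 549190.5 / 106 → 5181 s.
Number of layers: 125 / 0.22 → 569 (rounded up).
Layer-change overhead = 569 × 0.66, so 375.54 s.
Altogether 5181 + 375.54 = 5556.54 s, i.e. 1.54 hours.

1.54 hours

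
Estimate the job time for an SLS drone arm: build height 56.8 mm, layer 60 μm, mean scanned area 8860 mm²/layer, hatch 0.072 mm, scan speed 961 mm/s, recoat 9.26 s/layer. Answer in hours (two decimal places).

Layer count = ceil(56.8 / 0.06) = 947.
Hatch length per layer: 8860 / 0.072 → 123055.6 mm.
Scan time per layer = 123055.6 / 961, so 128.0495 s.
Time per layer = 128.0495 + 9.26, so 137.3095 s.
947 layers × 137.3095 s/layer = 130032.0965 s, i.e. 36.12 hours.

36.12 hours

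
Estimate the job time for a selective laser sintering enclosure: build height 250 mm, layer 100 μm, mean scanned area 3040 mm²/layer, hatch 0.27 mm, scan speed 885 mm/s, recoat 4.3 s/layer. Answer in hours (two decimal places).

Number of layers: 250 / 0.1 → 2500 (rounded up).
Hatch length per layer: 3040 / 0.27 → 11259.3 mm.
Per-layer scan time = 11259.3 / 885 = 12.7224 s.
Layer cycle = 12.7224 + 4.3 = 17.0224 s.
2500 layers × 17.0224 s/layer = 42556 s, i.e. 11.82 hours.

11.82 hours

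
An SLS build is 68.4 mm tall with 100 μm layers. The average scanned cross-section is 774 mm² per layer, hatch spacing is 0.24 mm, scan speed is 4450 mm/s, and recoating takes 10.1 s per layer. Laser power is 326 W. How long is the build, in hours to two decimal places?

2.06 hours

Number of layers: 68.4 / 0.1 → 684 (rounded up).
Hatch length per layer: 774 / 0.24 → 3225 mm.
Laser time per layer = 3225 / 4450 = 0.7247 s.
Layer cycle = 0.7247 + 10.1 = 10.8247 s.
684 layers × 10.8247 s/layer = 7404.0948 s, i.e. 2.06 hours.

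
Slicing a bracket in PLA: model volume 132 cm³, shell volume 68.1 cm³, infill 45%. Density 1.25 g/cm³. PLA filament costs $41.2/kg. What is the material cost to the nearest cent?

$4.99

Interior volume = 132 − 68.1, so 63.9 cm³.
Deposited infill: 0.45 × 63.9 → 28.755 cm³.
Deposited volume = 68.1 + 28.755 = 96.855 cm³.
Mass: 96.855 × 1.25 → 121.06875 g.
Cost = 121.06875 g / 1000 × $41.2/kg = $4.99.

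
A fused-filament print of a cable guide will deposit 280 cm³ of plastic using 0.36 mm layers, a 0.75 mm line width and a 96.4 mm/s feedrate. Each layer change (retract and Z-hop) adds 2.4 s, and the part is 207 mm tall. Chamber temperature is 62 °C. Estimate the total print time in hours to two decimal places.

Line area = 0.36 × 0.75 = 0.27 mm².
Path length: 280000 mm³ / 0.27 mm² → 1037037 mm.
Time extruding = 1037037 / 96.4, so 10757.6 s.
Layers = ⌈207/0.36⌉ = 575.
Z-hop total: 575 × 2.4 → 1380 s.
Altogether 10757.6 + 1380 = 12137.6 s, i.e. 3.37 hours.

3.37 hours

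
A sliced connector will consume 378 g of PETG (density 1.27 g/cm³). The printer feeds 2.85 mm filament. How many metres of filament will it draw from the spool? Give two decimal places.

Volume = 378 g / 1.27 g·cm⁻³ = 297.6378 cm³ = 297637.8 mm³.
Filament cross-section = π × (2.85/2)² = 6.3794 mm².
Length = 297637.8 / 6.3794 = 46656.08 mm = 46.66 m.

46.66 m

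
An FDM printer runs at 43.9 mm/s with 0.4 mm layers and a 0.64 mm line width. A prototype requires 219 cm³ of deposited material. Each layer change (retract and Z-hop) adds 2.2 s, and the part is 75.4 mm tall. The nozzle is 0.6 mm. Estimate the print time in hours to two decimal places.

5.53 hours

Bead cross-section: 0.4 × 0.64 → 0.256 mm².
Path length: 219000 mm³ / 0.256 mm² → 855468.8 mm.
Print-move time = 855468.8 / 43.9 = 19486.8 s.
Layer count = ceil(75.4 / 0.4) = 189.
Z-hop total = 189 × 2.2 = 415.8 s.
Altogether 19486.8 + 415.8 = 19902.6 s, i.e. 5.53 hours.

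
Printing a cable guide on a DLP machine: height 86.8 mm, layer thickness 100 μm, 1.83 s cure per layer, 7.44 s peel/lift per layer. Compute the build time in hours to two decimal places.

2.24 hours

Layers = ⌈86.8/0.1⌉ = 868.
Each layer takes = 1.83 + 7.44, so 9.27 s.
Total = 868 × 9.27 = 8046.36 s = 2.24 hours.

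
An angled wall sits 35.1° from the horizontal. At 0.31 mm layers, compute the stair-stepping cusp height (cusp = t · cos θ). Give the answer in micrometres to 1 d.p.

253.6 μm

cos(35.1°) = 0.8181, so cusp = 0.31 × 0.8181 = 0.253611 mm → 253.6 μm.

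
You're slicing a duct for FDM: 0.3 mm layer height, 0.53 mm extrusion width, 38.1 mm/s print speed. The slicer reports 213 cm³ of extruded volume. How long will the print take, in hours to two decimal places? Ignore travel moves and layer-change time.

9.77 hours

Bead cross-section: 0.3 × 0.53 → 0.159 mm².
Total extruded path = 213000/0.159 = 1339622.6 mm.
Extrusion time = 1339622.6 / 38.1 = 35160.7 s.
Converting: 35160.7 s = 9.77 hours.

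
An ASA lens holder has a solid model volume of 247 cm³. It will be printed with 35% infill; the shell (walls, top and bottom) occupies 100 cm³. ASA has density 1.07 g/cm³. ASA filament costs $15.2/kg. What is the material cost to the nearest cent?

$2.46

Volume inside the shell: 247 − 100 → 147 cm³.
Deposited infill = 0.35 × 147 = 51.45 cm³.
Total printed volume = 100 + 51.45, so 151.45 cm³.
Mass = 151.45 × 1.07 = 162.0515 g.
At $15.2/kg: 162.0515/1000 × 15.2 = $2.46.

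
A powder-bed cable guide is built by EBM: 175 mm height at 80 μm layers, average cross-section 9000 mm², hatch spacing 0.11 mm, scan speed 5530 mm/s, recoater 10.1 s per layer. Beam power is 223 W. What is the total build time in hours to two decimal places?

15.13 hours

Layers = ⌈175/0.08⌉ = 2188.
Per-layer scan distance = 9000 / 0.11 = 81818.2 mm.
Per-layer scan time: 81818.2 / 5530 → 14.7953 s.
Time per layer = 14.7953 + 10.1, so 24.8953 s.
2188 layers × 24.8953 s/layer = 54470.9164 s, i.e. 15.13 hours.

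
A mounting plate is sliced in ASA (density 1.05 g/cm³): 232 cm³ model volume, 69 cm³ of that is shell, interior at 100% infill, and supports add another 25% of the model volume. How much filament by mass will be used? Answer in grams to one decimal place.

304.5 g

Infill region = 232 − 69 = 163 cm³.
Deposited infill = 1.00 × 163 = 163 cm³.
Support = 0.25 × 232, so 58 cm³.
Total printed volume = 69 + 163 + 58, so 290 cm³.
Mass: 290 × 1.05 → 304.5 g.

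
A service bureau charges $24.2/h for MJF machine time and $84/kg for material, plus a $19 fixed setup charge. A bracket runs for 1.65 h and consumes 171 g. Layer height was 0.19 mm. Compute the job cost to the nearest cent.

Machine-time cost = 24.2 × 1.65 = $39.93.
Material cost = 84 × 171/1000, so $14.364.
Total = 39.93 + 14.364 + 19 = 73.294 ≈ $73.29.

$73.29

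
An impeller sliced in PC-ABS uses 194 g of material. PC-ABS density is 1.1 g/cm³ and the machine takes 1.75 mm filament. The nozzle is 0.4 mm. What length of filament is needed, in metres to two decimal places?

Extruded volume: 194/1.1 = 176.3636 cm³ (176363.6 mm³).
Cross-section of 1.75 mm filament: π·(1.75/2)² = 2.4053 mm².
Length = 176363.6 / 2.4053 = 73322.91 mm = 73.32 m.

73.32 m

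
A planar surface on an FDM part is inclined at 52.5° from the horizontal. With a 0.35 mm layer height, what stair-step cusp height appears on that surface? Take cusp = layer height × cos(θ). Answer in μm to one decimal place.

Cusp = layer height × cos(52.5°) = 0.35 × 0.6088 = 0.21308 mm = 213.1 μm.

213.1 μm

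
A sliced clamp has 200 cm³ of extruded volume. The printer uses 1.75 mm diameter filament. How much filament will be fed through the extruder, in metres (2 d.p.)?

A = π r² = π × 0.875² = 2.4053 mm².
Length = 200 cm³ / 2.4053 mm² = 200000 / 2.4053 = 83149.71 mm = 83.15 m.

83.15 m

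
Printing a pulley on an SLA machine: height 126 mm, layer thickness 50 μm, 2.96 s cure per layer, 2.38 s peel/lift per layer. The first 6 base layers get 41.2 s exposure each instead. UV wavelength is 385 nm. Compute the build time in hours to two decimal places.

3.80 hours

Layer count = ceil(126 / 0.05) = 2520.
Bottom layers = 6 × (41.2 + 2.38), so 261.48 s.
Normal layers: 2514 × (2.96 + 2.38) → 13424.76 s.
Sum: 261.48 + 13424.76 = 13686.24 s → 3.80 hours.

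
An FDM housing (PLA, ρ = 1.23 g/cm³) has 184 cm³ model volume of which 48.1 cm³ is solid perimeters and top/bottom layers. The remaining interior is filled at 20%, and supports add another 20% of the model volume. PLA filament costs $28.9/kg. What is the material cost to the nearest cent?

Volume inside the shell = 184 − 48.1, so 135.9 cm³.
Infill volume: 0.20 × 135.9 → 27.18 cm³.
Support = 0.20 × 184, so 36.8 cm³.
Deposited volume: 48.1 + 27.18 + 36.8 → 112.08 cm³.
Mass = 112.08 × 1.23, so 137.8584 g.
At $28.9/kg: 137.8584/1000 × 28.9 = $3.98.

$3.98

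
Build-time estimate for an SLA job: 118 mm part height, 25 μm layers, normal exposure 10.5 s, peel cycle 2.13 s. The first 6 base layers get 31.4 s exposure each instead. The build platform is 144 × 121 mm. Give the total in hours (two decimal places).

16.59 hours

Layers = ⌈118/0.025⌉ = 4720.
Burn-in layers = 6 × (31.4 + 2.13) = 201.18 s.
Remaining layers = 4714 × (10.5 + 2.13), so 59537.82 s.
Total = 201.18 + 59537.82 = 59739 s = 16.59 hours.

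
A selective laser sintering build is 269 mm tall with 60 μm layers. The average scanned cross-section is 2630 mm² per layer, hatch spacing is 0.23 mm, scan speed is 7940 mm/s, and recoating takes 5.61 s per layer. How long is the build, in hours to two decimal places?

Number of layers: 269 / 0.06 → 4484 (rounded up).
Per-layer scan distance = 2630 / 0.23 = 11434.8 mm.
Scan time per layer = 11434.8 / 7940, so 1.4402 s.
Time per layer = 1.4402 + 5.61, so 7.0502 s.
4484 layers × 7.0502 s/layer = 31613.0968 s, i.e. 8.78 hours.

8.78 hours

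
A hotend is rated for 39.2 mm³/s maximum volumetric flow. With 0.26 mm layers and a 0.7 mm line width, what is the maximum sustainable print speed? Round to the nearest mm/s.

Bead cross-section = 0.26 × 0.7, so 0.182 mm².
v_max = Q/A = 39.2/0.182 = 215.38 mm/s → 215 mm/s.

215 mm/s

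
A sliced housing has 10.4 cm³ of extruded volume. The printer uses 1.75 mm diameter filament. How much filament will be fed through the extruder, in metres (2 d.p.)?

4.32 m

Filament cross-section = π × (1.75/2)² = 2.4053 mm².
Length = 10.4 cm³ / 2.4053 mm² = 10400 / 2.4053 = 4323.78 mm = 4.32 m.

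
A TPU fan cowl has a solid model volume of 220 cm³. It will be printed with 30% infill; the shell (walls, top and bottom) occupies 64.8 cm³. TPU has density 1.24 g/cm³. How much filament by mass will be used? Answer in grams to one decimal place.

138.1 g

Volume inside the shell = 220 − 64.8, so 155.2 cm³.
Infill deposited = 0.30 × 155.2, so 46.56 cm³.
Total extruded: 64.8 + 46.56 → 111.36 cm³.
Mass: 111.36 × 1.24 → 138.0864 g.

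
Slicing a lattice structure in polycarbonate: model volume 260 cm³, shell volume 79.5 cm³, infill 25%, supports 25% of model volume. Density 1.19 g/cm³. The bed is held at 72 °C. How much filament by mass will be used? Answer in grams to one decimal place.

Volume inside the shell = 260 − 79.5 = 180.5 cm³.
Deposited infill = 0.25 × 180.5 = 45.125 cm³.
Support = 0.25 × 260, so 65 cm³.
Total extruded = 79.5 + 45.125 + 65 = 189.625 cm³.
Mass: 189.625 × 1.19 → 225.65375 g.

225.7 g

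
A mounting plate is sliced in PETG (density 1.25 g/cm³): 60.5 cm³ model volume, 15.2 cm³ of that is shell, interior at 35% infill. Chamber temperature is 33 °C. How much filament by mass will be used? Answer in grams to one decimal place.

Volume inside the shell = 60.5 − 15.2 = 45.3 cm³.
Deposited infill = 0.35 × 45.3, so 15.855 cm³.
Total printed volume = 15.2 + 15.855, so 31.055 cm³.
Mass = 31.055 × 1.25 = 38.81875 g.

38.8 g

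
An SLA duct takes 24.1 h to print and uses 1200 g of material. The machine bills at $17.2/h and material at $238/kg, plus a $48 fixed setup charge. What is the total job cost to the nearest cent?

Time charge = 17.2 × 24.1, so $414.52.
Material charge = 238 × 1200/1000, so $285.60.
Adding setup: 414.52 + 285.60 + 48 → $748.12.

$748.12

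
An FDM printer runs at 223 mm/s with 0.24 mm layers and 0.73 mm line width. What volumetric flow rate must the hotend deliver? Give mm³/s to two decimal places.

Extrusion cross-section = 0.24 × 0.73 = 0.1752 mm².
Volumetric flow = 223 × 0.1752 = 39.07 mm³/s.

39.07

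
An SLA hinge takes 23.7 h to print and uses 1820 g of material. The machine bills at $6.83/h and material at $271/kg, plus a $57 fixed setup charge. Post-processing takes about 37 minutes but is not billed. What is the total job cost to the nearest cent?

Machine-time cost: 6.83 × 23.7 → $161.871.
Material cost = 271 × 1820/1000, so $493.22.
Adding setup: 161.871 + 493.22 + 57 → 712.091 ≈ $712.09.

$712.09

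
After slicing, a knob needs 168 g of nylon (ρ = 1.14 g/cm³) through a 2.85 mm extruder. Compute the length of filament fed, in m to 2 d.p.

Extruded volume: 168/1.14 = 147.3684 cm³ (147368.4 mm³).
Filament cross-section = π × (2.85/2)² = 6.3794 mm².
Length = 147368.4 / 6.3794 = 23100.67 mm = 23.10 m.

23.10 m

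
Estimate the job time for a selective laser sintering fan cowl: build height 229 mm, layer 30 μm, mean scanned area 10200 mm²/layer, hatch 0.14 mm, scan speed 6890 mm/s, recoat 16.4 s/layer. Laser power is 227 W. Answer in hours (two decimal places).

Layers = ⌈229/0.03⌉ = 7634.
Hatch length per layer = 10200 / 0.14 = 72857.1 mm.
Laser time per layer = 72857.1 / 6890 = 10.5743 s.
Layer cycle: 10.5743 + 16.4 → 26.9743 s.
Build time = 7634 × 26.9743 = 205921.8062 s = 57.20 hours.

57.20 hours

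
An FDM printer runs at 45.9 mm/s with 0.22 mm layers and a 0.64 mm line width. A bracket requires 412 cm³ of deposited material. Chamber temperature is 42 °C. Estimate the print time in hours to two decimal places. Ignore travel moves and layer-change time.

Bead cross-section = 0.22 × 0.64, so 0.1408 mm².
Path length: 412000 mm³ / 0.1408 mm² → 2926136.4 mm.
Time extruding: 2926136.4 / 45.9 → 63750.2 s.
63750.2 s = 17.71 hours.

17.71 hours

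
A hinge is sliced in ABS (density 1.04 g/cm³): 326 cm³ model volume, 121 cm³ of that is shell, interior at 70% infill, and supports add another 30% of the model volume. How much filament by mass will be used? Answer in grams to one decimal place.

376.8 g

Infill region: 326 − 121 → 205 cm³.
Infill deposited = 0.70 × 205, so 143.5 cm³.
Support: 0.30 × 326 → 97.8 cm³.
Total extruded: 121 + 143.5 + 97.8 → 362.3 cm³.
Mass: 362.3 × 1.04 → 376.792 g.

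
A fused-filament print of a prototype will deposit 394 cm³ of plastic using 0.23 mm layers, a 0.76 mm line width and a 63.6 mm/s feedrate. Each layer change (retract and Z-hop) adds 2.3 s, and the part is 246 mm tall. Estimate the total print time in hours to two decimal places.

10.53 hours

Line area: 0.23 × 0.76 → 0.1748 mm².
Total extruded path = 394000/0.1748 = 2254004.6 mm.
Time extruding: 2254004.6 / 63.6 → 35440.3 s.
Layer count = ceil(246 / 0.23) = 1070.
Non-print overhead: 1070 × 2.3 → 2461 s.
Total = 35440.3 + 2461 = 37901.3 s = 10.53 hours.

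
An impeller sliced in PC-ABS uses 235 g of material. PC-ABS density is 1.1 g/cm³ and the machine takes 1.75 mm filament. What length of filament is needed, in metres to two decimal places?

88.82 m

Volume = 235 g / 1.1 g·cm⁻³ = 213.6364 cm³ = 213636.4 mm³.
Cross-section of 1.75 mm filament: π·(1.75/2)² = 2.4053 mm².
L = V/A = 213636.4/2.4053 = 88819.02 mm → 88.82 m.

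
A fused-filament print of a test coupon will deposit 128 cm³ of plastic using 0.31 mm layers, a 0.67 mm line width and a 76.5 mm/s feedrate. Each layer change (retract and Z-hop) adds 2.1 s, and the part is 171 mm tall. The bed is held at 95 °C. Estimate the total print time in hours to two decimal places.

Line area = 0.31 × 0.67, so 0.2077 mm².
Toolpath length = 128 cm³ / 0.2077 mm² = 128000 / 0.2077 = 616273.5 mm.
Print-move time: 616273.5 / 76.5 → 8055.9 s.
Number of layers: 171 / 0.31 → 552 (rounded up).
Z-hop total = 552 × 2.1, so 1159.2 s.
Total = 8055.9 + 1159.2 = 9215.1 s = 2.56 hours.

2.56 hours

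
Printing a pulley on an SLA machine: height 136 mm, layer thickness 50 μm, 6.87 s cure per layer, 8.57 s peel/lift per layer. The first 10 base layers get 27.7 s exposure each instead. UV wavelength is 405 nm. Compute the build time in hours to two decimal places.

Layer count = ceil(136 / 0.05) = 2720.
Base layers = 10 × (27.7 + 8.57) = 362.7 s.
Remaining layers: 2710 × (6.87 + 8.57) → 41842.4 s.
Total = 362.7 + 41842.4 = 42205.1 s = 11.72 hours.

11.72 hours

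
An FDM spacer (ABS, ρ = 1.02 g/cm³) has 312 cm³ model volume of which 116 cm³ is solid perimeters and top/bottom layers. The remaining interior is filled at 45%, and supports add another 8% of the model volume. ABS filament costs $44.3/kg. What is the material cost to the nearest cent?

$10.35

Infill region = 312 − 116, so 196 cm³.
Infill deposited = 0.45 × 196, so 88.2 cm³.
Support: 0.08 × 312 → 24.96 cm³.
Total extruded = 116 + 88.2 + 24.96 = 229.16 cm³.
Mass = 229.16 × 1.02 = 233.7432 g.
Cost = 233.7432 g / 1000 × $44.3/kg = $10.35.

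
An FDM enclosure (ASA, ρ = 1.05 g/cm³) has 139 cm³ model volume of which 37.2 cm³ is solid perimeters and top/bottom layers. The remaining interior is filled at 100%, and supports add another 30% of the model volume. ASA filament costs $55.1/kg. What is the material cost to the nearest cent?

Volume inside the shell = 139 − 37.2, so 101.8 cm³.
Infill volume: 1.00 × 101.8 → 101.8 cm³.
Support = 0.30 × 139 = 41.7 cm³.
Total printed volume = 37.2 + 101.8 + 41.7 = 180.7 cm³.
Mass: 180.7 × 1.05 → 189.735 g.
Cost = 189.735 g / 1000 × $55.1/kg = $10.45.

$10.45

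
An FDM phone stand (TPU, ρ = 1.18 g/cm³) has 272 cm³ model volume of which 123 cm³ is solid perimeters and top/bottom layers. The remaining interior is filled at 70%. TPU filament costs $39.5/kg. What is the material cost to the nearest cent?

$10.59

Infill region: 272 − 123 → 149 cm³.
Infill deposited: 0.70 × 149 → 104.3 cm³.
Total printed volume: 123 + 104.3 → 227.3 cm³.
Mass = 227.3 × 1.18 = 268.214 g.
Cost = 268.214 g / 1000 × $39.5/kg = $10.59.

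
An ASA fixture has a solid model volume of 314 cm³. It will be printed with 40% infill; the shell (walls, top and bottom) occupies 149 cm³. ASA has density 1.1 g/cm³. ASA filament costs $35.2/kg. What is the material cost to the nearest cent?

$8.32

Interior volume = 314 − 149, so 165 cm³.
Infill deposited = 0.40 × 165, so 66 cm³.
Deposited volume = 149 + 66, so 215 cm³.
Mass = 215 × 1.1 = 236.5 g.
At $35.2/kg: 236.5/1000 × 35.2 = $8.32.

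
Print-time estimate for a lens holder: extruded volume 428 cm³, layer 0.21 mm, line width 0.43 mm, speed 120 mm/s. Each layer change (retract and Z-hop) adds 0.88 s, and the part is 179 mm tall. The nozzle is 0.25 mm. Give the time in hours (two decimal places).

11.18 hours

Bead cross-section: 0.21 × 0.43 → 0.0903 mm².
Toolpath length = 428 cm³ / 0.0903 mm² = 428000 / 0.0903 = 4739756.4 mm.
Extrusion time: 4739756.4 / 120 → 39498 s.
Layer count = ceil(179 / 0.21) = 853.
Z-hop total = 853 × 0.88 = 750.64 s.
Total = 39498 + 750.64 = 40248.64 s = 11.18 hours.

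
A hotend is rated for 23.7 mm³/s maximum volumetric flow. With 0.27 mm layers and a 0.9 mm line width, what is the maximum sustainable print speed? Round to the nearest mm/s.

98 mm/s

Extrusion cross-section: 0.27 × 0.9 → 0.243 mm².
v_max = Q/A = 23.7/0.243 = 97.53 mm/s → 98 mm/s.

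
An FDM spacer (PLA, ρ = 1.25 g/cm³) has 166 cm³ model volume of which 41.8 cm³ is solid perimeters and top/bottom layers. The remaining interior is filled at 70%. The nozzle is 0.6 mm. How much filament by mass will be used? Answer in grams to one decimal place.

Volume inside the shell: 166 − 41.8 → 124.2 cm³.
Infill deposited: 0.70 × 124.2 → 86.94 cm³.
Deposited volume: 41.8 + 86.94 → 128.74 cm³.
Mass = 128.74 × 1.25, so 160.925 g.

160.9 g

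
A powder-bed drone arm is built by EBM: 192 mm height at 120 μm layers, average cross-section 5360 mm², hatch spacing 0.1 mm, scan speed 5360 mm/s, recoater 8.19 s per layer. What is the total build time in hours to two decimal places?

Layer count = ceil(192 / 0.12) = 1600.
Scan path per layer = 5360 / 0.1 = 53600 mm.
Beam time per layer = 53600 / 5360 = 10 s.
Layer cycle = 10 + 8.19, so 18.19 s.
Build time = 1600 × 18.19 = 29104 s = 8.08 hours.

8.08 hours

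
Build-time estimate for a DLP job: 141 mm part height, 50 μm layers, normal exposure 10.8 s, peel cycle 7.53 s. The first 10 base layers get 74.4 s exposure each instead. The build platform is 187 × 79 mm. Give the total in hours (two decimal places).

Layers = ⌈141/0.05⌉ = 2820.
Bottom layers = 10 × (74.4 + 7.53), so 819.3 s.
Remaining layers = 2810 × (10.8 + 7.53) = 51507.3 s.
Sum: 819.3 + 51507.3 = 52326.6 s → 14.54 hours.

14.54 hours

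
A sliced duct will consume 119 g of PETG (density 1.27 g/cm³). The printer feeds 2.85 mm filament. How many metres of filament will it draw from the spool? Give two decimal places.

Extruded volume: 119/1.27 = 93.7008 cm³ (93700.8 mm³).
A = π r² = π × 1.425² = 6.3794 mm².
Length = 93700.8 / 6.3794 = 14688.03 mm = 14.69 m.

14.69 m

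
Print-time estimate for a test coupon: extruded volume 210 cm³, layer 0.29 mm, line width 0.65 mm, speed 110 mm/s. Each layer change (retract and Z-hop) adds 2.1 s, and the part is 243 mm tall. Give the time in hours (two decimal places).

Bead cross-section = 0.29 × 0.65, so 0.1885 mm².
Total extruded path = 210000/0.1885 = 1114058.4 mm.
Time extruding = 1114058.4 / 110, so 10127.8 s.
Layers = ⌈243/0.29⌉ = 838.
Layer-change overhead = 838 × 2.1, so 1759.8 s.
Altogether 10127.8 + 1759.8 = 11887.6 s, i.e. 3.30 hours.

3.30 hours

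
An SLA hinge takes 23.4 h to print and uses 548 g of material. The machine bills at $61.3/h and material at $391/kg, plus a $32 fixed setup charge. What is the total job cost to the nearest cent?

Time charge = 61.3 × 23.4 = $1434.42.
Material cost = 391 × 548/1000, so $214.268.
Adding setup: 1434.42 + 214.268 + 32 → 1680.688 ≈ $1680.69.

$1680.69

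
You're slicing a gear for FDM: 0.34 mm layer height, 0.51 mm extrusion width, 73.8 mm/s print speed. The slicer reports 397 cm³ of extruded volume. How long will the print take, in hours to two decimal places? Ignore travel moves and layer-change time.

Line area = 0.34 × 0.51, so 0.1734 mm².
Toolpath length = 397 cm³ / 0.1734 mm² = 397000 / 0.1734 = 2289504 mm.
Extrusion time = 2289504 / 73.8, so 31023.1 s.
Converting: 31023.1 s = 8.62 hours.

8.62 hours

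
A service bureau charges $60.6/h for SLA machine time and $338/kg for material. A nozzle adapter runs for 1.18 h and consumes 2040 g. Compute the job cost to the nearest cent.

$761.03

Machine cost: 60.6 × 1.18 → $71.508.
Feedstock cost = 338 × 2040/1000, so $689.52.
Total = 71.508 + 689.52 = 761.028 ≈ $761.03.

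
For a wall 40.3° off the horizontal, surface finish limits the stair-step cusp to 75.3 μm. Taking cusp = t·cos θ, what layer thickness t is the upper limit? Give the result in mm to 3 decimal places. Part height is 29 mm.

0.099 mm

t = h_c / cos θ = 0.0753 / 0.7627 = 0.099 mm.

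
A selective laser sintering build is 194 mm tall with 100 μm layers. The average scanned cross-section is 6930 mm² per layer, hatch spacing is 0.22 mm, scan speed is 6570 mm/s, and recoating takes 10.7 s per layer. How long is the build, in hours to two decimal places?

Number of layers: 194 / 0.1 → 1940 (rounded up).
Per-layer scan distance = 6930 / 0.22, so 31500 mm.
Per-layer scan time = 31500 / 6570, so 4.7945 s.
Layer cycle = 4.7945 + 10.7, so 15.4945 s.
Total: 1940 × 15.4945 s = 30059.33 s → 8.35 hours.

8.35 hours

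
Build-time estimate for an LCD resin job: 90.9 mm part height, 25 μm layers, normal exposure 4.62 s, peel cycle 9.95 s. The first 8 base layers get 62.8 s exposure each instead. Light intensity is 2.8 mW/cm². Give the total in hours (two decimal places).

Layer count = ceil(90.9 / 0.025) = 3636.
Burn-in layers: 8 × (62.8 + 9.95) → 582 s.
Normal layers = 3628 × (4.62 + 9.95), so 52859.96 s.
Total = 582 + 52859.96 = 53441.96 s = 14.84 hours.

14.84 hours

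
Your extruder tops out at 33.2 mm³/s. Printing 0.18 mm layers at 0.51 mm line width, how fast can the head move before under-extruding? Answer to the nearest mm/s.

Bead cross-section = 0.18 × 0.51 = 0.0918 mm².
Max speed = 33.2 / 0.0918 = 361.66 ≈ 362 mm/s.

362 mm/s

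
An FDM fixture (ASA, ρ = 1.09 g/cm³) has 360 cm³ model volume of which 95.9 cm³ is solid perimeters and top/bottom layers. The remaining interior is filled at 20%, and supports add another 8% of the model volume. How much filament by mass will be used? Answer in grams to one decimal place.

193.5 g

Volume inside the shell = 360 − 95.9 = 264.1 cm³.
Deposited infill = 0.20 × 264.1, so 52.82 cm³.
Support: 0.08 × 360 → 28.8 cm³.
Deposited volume = 95.9 + 52.82 + 28.8 = 177.52 cm³.
Mass = 177.52 × 1.09 = 193.4968 g.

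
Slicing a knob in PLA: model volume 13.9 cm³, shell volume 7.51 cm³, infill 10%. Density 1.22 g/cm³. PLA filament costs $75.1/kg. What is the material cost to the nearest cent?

$0.75

Interior volume = 13.9 − 7.51, so 6.39 cm³.
Infill deposited = 0.10 × 6.39 = 0.639 cm³.
Total extruded = 7.51 + 0.639 = 8.149 cm³.
Mass = 8.149 × 1.22 = 9.94178 g.
Cost = 9.94178 g / 1000 × $75.1/kg = $0.75.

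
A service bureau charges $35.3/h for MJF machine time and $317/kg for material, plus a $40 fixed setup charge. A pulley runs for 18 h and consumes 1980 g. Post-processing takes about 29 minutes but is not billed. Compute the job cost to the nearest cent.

Machine cost: 35.3 × 18 → $635.40.
Feedstock cost: 317 × 1980/1000 → $627.66.
Total = 635.40 + 627.66 + 40 = $1303.06.

$1303.06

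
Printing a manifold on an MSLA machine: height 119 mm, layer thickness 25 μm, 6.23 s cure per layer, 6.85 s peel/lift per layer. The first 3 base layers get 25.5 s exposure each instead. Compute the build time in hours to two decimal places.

17.31 hours

Number of layers: 119 / 0.025 → 4760 (rounded up).
Bottom layers: 3 × (25.5 + 6.85) → 97.05 s.
Normal layers: 4757 × (6.23 + 6.85) → 62221.56 s.
Total = 97.05 + 62221.56 = 62318.61 s = 17.31 hours.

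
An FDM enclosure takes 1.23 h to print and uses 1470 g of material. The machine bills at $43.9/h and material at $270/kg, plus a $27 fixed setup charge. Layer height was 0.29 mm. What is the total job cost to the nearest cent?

Machine cost: 43.9 × 1.23 → $53.997.
Material charge: 270 × 1470/1000 → $396.90.
Total = 53.997 + 396.90 + 27 = 477.897 ≈ $477.90.

$477.90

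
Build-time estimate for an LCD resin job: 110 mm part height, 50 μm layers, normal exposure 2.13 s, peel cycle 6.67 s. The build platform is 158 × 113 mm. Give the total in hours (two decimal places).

5.38 hours

Number of layers: 110 / 0.05 → 2200 (rounded up).
Cycle time = 2.13 + 6.67, so 8.8 s.
Build time: 2200 × 8.8 s = 19360 s, i.e. 5.38 hours.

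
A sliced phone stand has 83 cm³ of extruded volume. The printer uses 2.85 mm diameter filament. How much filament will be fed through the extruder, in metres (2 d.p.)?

Filament cross-section = π × (2.85/2)² = 6.3794 mm².
L = 83000 mm³ / 6.3794 mm² = 13010.63 mm, i.e. 13.01 m.

13.01 m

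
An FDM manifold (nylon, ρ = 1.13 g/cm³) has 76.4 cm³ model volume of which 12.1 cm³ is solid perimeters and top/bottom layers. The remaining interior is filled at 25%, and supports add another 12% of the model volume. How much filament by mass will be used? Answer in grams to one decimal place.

42.2 g

Volume inside the shell: 76.4 − 12.1 → 64.3 cm³.
Infill deposited: 0.25 × 64.3 → 16.075 cm³.
Support = 0.12 × 76.4 = 9.168 cm³.
Total extruded = 12.1 + 16.075 + 9.168, so 37.343 cm³.
Mass = 37.343 × 1.13, so 42.19759 g.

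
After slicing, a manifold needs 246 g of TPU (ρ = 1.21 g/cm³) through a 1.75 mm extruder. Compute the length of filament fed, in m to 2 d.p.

Volume = 246 g / 1.21 g·cm⁻³ = 203.3058 cm³ = 203305.8 mm³.
Filament cross-section = π × (1.75/2)² = 2.4053 mm².
Length = 203305.8 / 2.4053 = 84524.09 mm = 84.52 m.

84.52 m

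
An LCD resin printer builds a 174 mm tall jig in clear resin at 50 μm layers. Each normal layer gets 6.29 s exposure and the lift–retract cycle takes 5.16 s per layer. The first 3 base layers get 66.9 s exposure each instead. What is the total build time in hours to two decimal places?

11.12 hours

Layer count = ceil(174 / 0.05) = 3480.
Burn-in layers = 3 × (66.9 + 5.16), so 216.18 s.
Remaining layers = 3477 × (6.29 + 5.16), so 39811.65 s.
Total = 216.18 + 39811.65 = 40027.83 s = 11.12 hours.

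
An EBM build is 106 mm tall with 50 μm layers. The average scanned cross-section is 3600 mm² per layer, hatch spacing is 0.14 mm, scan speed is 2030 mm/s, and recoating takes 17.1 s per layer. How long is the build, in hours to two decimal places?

Layers = ⌈106/0.05⌉ = 2120.
Per-layer scan distance: 3600 / 0.14 → 25714.3 mm.
Scan time per layer: 25714.3 / 2030 → 12.6671 s.
Per-layer time = 12.6671 + 17.1 = 29.7671 s.
Total: 2120 × 29.7671 s = 63106.252 s → 17.53 hours.

17.53 hours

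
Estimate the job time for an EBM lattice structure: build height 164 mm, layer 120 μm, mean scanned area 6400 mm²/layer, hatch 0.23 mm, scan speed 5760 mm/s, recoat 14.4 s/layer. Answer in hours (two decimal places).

Number of layers: 164 / 0.12 → 1367 (rounded up).
Scan path per layer: 6400 / 0.23 → 27826.1 mm.
Scan time per layer = 27826.1 / 5760 = 4.8309 s.
Layer cycle: 4.8309 + 14.4 → 19.2309 s.
Build time = 1367 × 19.2309 = 26288.6403 s = 7.30 hours.

7.30 hours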